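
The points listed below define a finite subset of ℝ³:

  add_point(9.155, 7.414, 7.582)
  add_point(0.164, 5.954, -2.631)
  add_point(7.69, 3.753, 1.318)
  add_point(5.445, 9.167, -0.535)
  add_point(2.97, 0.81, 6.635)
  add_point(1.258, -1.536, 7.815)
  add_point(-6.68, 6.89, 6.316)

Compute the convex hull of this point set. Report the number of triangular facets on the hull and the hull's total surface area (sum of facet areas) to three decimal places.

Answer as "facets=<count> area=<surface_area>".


facets=8 area=357.923

Points on the hull: [0, 1, 2, 3, 5, 6] (6 of 7).

Area of each hull facet:
  f1: (p5, p0, p6) → 69.3689
  f2: (p1, p5, p6) → 61.2925
  f3: (p2, p5, p0) → 38.6325
  f4: (p2, p1, p5) → 46.0305
  f5: (p3, p0, p6) → 63.7563
  f6: (p3, p1, p6) → 36.1823
  f7: (p3, p2, p0) → 22.6157
  f8: (p3, p2, p1) → 20.0444
Σ area = 357.923

Euler characteristic 6−12+8 = 2 ✓


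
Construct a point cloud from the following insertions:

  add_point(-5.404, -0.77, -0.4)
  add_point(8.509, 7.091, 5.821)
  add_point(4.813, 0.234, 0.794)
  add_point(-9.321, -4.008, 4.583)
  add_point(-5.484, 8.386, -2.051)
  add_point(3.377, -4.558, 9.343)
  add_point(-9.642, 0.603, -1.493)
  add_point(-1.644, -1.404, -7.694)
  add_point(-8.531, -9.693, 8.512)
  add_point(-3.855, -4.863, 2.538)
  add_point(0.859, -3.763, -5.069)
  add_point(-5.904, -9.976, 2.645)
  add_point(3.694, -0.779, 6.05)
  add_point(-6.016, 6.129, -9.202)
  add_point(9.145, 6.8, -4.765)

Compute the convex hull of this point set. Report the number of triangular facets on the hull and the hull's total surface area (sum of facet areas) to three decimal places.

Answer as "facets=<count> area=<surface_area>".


facets=18 area=982.242

11 of the 15 inputs are extreme points: [1, 3, 4, 5, 6, 7, 8, 10, 11, 13, 14].

Triangle areas on the boundary:
  f1: (p1, p5, p14) → 67.5520
  f2: (p8, p11, p6) → 38.0449
  f3: (p8, p5, p11) → 39.9017
  f4: (p8, p1, p5) → 62.3124
  f5: (p4, p1, p14) → 77.0021
  f6: (p10, p7, p11) → 24.3395
  f7: (p10, p5, p11) → 72.5651
  f8: (p10, p7, p14) → 29.0017
  f9: (p10, p5, p14) → 98.0159
  f10: (p13, p7, p14) → 61.0736
  f11: (p13, p4, p14) → 55.7262
  f12: (p13, p4, p6) → 32.2829
  f13: (p13, p11, p6) → 47.0299
  f14: (p13, p7, p11) → 54.1394
  f15: (p3, p8, p1) → 69.7594
  f16: (p3, p4, p1) → 117.1322
  f17: (p3, p8, p6) → 8.4502
  f18: (p3, p4, p6) → 27.9130
Σ area = 982.242

Euler: V−E+F = 11−27+18 = 2.


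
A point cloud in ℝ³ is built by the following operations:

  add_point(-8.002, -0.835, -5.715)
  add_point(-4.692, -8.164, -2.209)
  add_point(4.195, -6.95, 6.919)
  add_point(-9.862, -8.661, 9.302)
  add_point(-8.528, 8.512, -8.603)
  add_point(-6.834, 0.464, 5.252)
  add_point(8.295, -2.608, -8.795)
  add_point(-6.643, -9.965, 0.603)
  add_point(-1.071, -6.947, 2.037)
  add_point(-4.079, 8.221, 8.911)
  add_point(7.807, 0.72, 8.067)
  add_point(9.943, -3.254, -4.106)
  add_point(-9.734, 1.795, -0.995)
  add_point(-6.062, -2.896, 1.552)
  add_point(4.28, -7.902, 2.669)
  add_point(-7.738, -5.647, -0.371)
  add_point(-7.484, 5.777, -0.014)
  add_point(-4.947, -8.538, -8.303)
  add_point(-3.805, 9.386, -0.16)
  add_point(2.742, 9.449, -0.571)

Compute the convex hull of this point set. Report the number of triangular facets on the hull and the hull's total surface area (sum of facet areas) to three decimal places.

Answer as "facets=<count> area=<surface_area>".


facets=24 area=1335.299

Points on the hull: [0, 2, 3, 4, 6, 7, 9, 10, 11, 12, 14, 17, 18, 19] (14 of 20).

Facet areas (half cross-product norm):
  f1: (p10, p19, p11) → 80.9068
  f2: (p18, p4, p19) → 28.7405
  f3: (p2, p10, p11) → 52.4070
  f4: (p2, p10, p3) → 53.2732
  f5: (p9, p10, p19) → 72.4035
  f6: (p9, p18, p19) → 29.8809
  f7: (p9, p10, p3) → 122.3210
  f8: (p9, p18, p4) → 24.4044
  f9: (p12, p0, p3) → 40.2468
  f10: (p12, p0, p4) → 27.1546
  f11: (p12, p9, p3) → 94.5425
  f12: (p12, p9, p4) → 65.6875
  f13: (p17, p0, p4) → 26.7416
  f14: (p17, p7, p3) → 14.2936
  f15: (p17, p0, p3) → 73.5273
  f16: (p14, p17, p7) → 51.8608
  f17: (p14, p7, p3) → 52.4535
  f18: (p14, p2, p3) → 30.8990
  f19: (p14, p2, p11) → 17.8325
  f20: (p6, p17, p4) → 123.5832
  f21: (p6, p19, p11) → 37.6090
  f22: (p6, p4, p19) → 108.0484
  f23: (p6, p14, p11) → 21.5302
  f24: (p6, p14, p17) → 84.9509
Σ area = 1335.299

Euler characteristic 14−36+24 = 2 ✓


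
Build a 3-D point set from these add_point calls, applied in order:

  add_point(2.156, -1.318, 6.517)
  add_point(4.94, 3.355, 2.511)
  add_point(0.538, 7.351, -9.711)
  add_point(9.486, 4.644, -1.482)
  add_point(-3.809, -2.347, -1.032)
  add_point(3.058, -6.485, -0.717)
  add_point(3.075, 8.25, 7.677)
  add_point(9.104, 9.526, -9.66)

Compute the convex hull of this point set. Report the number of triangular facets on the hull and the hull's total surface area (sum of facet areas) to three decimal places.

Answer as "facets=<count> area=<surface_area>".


facets=10 area=594.158

Extreme-point indices: [0, 2, 3, 4, 5, 6, 7] — 7 of 8 on the boundary.

Area of each hull facet:
  f1: (p2, p5, p4) → 54.6609
  f2: (p2, p6, p4) → 101.3446
  f3: (p0, p5, p4) → 33.5417
  f4: (p0, p6, p4) → 45.2667
  f5: (p0, p5, p3) → 52.6848
  f6: (p0, p6, p3) → 53.3748
  f7: (p7, p5, p3) → 54.0403
  f8: (p7, p2, p5) → 73.6590
  f9: (p7, p6, p3) → 48.8094
  f10: (p7, p2, p6) → 76.7754
Σ area = 594.158

Check V−E+F: 7 − 15 + 10 = 2.


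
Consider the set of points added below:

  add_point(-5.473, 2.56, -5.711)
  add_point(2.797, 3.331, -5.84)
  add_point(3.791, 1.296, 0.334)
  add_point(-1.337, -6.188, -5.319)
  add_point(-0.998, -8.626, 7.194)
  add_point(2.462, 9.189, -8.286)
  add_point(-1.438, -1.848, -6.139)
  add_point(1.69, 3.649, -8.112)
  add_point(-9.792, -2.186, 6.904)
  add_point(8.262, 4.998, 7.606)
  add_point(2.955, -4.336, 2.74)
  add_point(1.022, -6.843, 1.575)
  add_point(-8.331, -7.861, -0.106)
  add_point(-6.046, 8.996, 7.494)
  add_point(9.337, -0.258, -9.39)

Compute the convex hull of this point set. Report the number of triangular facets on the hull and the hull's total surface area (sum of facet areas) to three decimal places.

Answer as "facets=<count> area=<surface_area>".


Hull vertices (12/15): indices [0, 3, 4, 5, 6, 7, 8, 9, 11, 12, 13, 14].

Per-facet area ½‖(b−a)×(c−a)‖:
  f1: (p9, p5, p14) → 97.4712
  f2: (p4, p9, p14) → 142.7733
  f3: (p12, p4, p8) → 43.8234
  f4: (p13, p9, p5) → 119.0985
  f5: (p13, p4, p8) → 61.3648
  f6: (p13, p4, p9) → 116.0131
  f7: (p0, p13, p5) → 78.2964
  f8: (p0, p12, p8) → 55.0559
  f9: (p0, p13, p8) → 77.6333
  f10: (p11, p4, p14) → 15.0886
  f11: (p7, p5, p14) → 23.0203
  f12: (p7, p0, p5) → 20.5001
  f13: (p3, p0, p12) → 42.5703
  f14: (p3, p11, p14) → 46.9605
  f15: (p3, p7, p14) → 45.9214
  f16: (p3, p12, p4) → 45.6879
  f17: (p3, p11, p4) → 14.5219
  f18: (p6, p7, p0) → 19.1030
  f19: (p6, p3, p0) → 9.1166
  f20: (p6, p3, p7) → 7.4794
Σ area = 1081.500

Euler: V−E+F = 12−30+20 = 2.

facets=20 area=1081.500


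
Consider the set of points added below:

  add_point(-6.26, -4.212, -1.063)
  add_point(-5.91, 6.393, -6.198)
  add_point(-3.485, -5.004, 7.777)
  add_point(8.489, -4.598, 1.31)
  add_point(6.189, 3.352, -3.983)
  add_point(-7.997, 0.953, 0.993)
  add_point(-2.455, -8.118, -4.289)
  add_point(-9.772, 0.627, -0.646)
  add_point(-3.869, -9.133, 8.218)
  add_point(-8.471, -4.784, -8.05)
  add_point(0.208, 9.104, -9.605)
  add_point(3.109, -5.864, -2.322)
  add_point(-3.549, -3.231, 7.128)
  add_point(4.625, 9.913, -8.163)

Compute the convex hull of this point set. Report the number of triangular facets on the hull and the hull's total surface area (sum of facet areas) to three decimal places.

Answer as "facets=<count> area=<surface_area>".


facets=20 area=826.389

Hull vertices (12/14): indices [1, 2, 3, 5, 6, 7, 8, 9, 10, 11, 12, 13].

Area of each hull facet:
  f1: (p9, p8, p7) → 66.8503
  f2: (p12, p13, p3) → 119.1799
  f3: (p1, p9, p7) → 40.4764
  f4: (p6, p9, p13) → 75.7499
  f5: (p6, p8, p3) → 76.6055
  f6: (p6, p9, p8) → 44.8386
  f7: (p2, p8, p7) → 21.6211
  f8: (p2, p12, p7) → 8.0018
  f9: (p2, p8, p3) → 28.0191
  f10: (p2, p12, p3) → 12.6916
  f11: (p10, p9, p13) → 30.7393
  f12: (p10, p1, p13) → 12.8802
  f13: (p10, p1, p9) → 38.8412
  f14: (p5, p12, p13) → 75.5422
  f15: (p5, p1, p13) → 44.2856
  f16: (p5, p12, p7) → 6.5232
  f17: (p5, p1, p7) → 10.8317
  f18: (p11, p13, p3) → 55.7496
  f19: (p11, p6, p3) → 6.1429
  f20: (p11, p6, p13) → 50.8186
Σ area = 826.389

Euler: V−E+F = 12−30+20 = 2.


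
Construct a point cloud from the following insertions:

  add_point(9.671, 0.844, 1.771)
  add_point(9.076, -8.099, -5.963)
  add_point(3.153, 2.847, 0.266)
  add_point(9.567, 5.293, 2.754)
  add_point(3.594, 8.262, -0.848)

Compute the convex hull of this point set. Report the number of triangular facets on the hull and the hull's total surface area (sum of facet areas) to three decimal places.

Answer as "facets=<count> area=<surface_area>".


facets=6 area=178.830

Hull vertices (5/5): indices [0, 1, 2, 3, 4].

Area of each hull facet:
  f1: (p1, p0, p2) → 41.3158
  f2: (p4, p1, p2) → 29.5189
  f3: (p3, p0, p2) → 15.3870
  f4: (p3, p4, p2) → 19.1234
  f5: (p3, p1, p0) → 12.9517
  f6: (p3, p4, p1) → 60.5337
Σ area = 178.830

Euler: V−E+F = 5−9+6 = 2.


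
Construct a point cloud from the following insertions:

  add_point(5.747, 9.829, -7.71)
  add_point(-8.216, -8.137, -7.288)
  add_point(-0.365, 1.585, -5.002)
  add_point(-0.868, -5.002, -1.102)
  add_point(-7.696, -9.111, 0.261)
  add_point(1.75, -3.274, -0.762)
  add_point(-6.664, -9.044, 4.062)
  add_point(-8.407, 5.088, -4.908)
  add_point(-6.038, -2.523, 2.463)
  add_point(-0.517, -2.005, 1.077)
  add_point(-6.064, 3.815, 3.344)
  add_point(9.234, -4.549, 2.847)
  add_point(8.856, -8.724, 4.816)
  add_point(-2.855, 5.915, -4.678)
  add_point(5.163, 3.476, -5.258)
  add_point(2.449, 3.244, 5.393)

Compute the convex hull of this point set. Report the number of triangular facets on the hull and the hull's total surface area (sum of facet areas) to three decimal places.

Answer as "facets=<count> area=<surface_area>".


Hull vertices (10/16): indices [0, 1, 4, 6, 7, 10, 11, 12, 14, 15].

Triangle areas on the boundary:
  f1: (p1, p4, p7) → 51.2038
  f2: (p12, p15, p11) → 21.2506
  f3: (p12, p1, p4) → 61.9416
  f4: (p0, p1, p7) → 98.5069
  f5: (p0, p15, p11) → 79.9478
  f6: (p0, p10, p7) → 65.8240
  f7: (p0, p10, p15) → 65.9337
  f8: (p6, p10, p15) → 56.5358
  f9: (p6, p12, p15) → 94.2531
  f10: (p6, p12, p4) → 29.1147
  f11: (p6, p4, p7) → 28.1663
  f12: (p6, p10, p7) → 54.9205
  f13: (p14, p12, p11) → 14.5713
  f14: (p14, p0, p11) → 23.2483
  f15: (p14, p12, p1) → 140.3364
  f16: (p14, p0, p1) → 47.3934
Σ area = 933.148

Check V−E+F: 10 − 24 + 16 = 2.

facets=16 area=933.148


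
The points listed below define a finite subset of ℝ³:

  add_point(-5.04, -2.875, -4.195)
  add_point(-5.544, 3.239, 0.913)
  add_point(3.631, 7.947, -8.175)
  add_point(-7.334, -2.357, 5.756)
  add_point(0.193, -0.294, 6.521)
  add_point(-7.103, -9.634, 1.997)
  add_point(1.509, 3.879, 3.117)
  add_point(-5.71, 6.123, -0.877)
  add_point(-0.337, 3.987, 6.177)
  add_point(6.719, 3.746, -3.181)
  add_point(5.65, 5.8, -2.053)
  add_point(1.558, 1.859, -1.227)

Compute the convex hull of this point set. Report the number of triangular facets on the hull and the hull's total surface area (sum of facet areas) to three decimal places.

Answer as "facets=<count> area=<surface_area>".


Extreme-point indices: [0, 2, 3, 4, 5, 7, 8, 9, 10] — 9 of 12 on the boundary.

Triangle areas on the boundary:
  f1: (p4, p5, p3) → 31.0966
  f2: (p4, p5, p9) → 75.6812
  f3: (p0, p5, p9) → 55.3004
  f4: (p0, p2, p9) → 48.3790
  f5: (p7, p0, p2) → 57.2199
  f6: (p7, p5, p3) → 40.7243
  f7: (p7, p0, p5) → 40.7635
  f8: (p8, p7, p2) → 54.6338
  f9: (p8, p4, p3) → 16.8125
  f10: (p8, p7, p3) → 40.9449
  f11: (p10, p4, p9) → 15.1879
  f12: (p10, p8, p4) → 22.0574
  f13: (p10, p2, p9) → 8.7485
  f14: (p10, p8, p2) → 28.0779
Σ area = 535.628

Euler: V−E+F = 9−21+14 = 2.

facets=14 area=535.628


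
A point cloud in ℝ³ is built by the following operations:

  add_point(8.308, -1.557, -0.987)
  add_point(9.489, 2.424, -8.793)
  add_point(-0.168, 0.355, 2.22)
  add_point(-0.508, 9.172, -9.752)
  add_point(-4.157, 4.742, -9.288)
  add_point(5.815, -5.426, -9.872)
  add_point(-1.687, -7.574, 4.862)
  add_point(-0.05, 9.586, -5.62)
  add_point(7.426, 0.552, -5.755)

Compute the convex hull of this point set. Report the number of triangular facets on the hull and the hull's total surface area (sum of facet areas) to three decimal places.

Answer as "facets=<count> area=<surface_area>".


Hull vertices (8/9): indices [0, 1, 2, 3, 4, 5, 6, 7].

Area of each hull facet:
  f1: (p5, p6, p4) → 114.7681
  f2: (p3, p7, p4) → 12.0020
  f3: (p3, p7, p1) → 25.1109
  f4: (p3, p5, p4) → 40.8224
  f5: (p3, p5, p1) → 52.2888
  f6: (p0, p7, p1) → 54.4381
  f7: (p0, p5, p1) → 36.1444
  f8: (p0, p5, p6) → 65.2668
  f9: (p2, p0, p6) → 39.2158
  f10: (p2, p0, p7) → 55.9273
  f11: (p2, p6, p4) → 46.3589
  f12: (p2, p7, p4) → 43.6451
Σ area = 585.988

Euler: V−E+F = 8−18+12 = 2.

facets=12 area=585.988


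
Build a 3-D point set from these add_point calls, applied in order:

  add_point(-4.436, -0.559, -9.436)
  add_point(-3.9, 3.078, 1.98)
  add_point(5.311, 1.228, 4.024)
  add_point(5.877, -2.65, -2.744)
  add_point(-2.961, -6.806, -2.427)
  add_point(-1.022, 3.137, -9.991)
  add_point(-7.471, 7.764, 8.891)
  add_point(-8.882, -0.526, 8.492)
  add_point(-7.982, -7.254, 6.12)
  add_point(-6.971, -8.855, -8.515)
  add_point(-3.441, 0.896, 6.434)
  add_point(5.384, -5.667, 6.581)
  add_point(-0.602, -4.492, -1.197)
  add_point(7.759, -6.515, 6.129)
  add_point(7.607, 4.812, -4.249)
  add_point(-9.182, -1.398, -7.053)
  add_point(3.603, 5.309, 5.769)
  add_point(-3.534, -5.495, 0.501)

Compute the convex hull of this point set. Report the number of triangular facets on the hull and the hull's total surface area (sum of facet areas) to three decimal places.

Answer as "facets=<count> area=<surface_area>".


Points on the hull: [0, 3, 5, 6, 7, 8, 9, 11, 13, 14, 15, 16] (12 of 18).

Triangle areas on the boundary:
  f1: (p5, p6, p15) → 90.2702
  f2: (p0, p5, p15) → 8.8779
  f3: (p14, p5, p6) → 103.1796
  f4: (p7, p6, p15) → 65.1822
  f5: (p7, p8, p15) → 51.8026
  f6: (p3, p14, p13) → 33.1953
  f7: (p3, p14, p5) → 39.8899
  f8: (p9, p8, p13) → 116.0434
  f9: (p9, p3, p13) → 71.3873
  f10: (p9, p8, p15) → 55.6197
  f11: (p9, p0, p15) → 20.9220
  f12: (p9, p0, p5) → 9.5352
  f13: (p9, p3, p5) → 75.3455
  f14: (p16, p6, p13) → 63.8232
  f15: (p16, p14, p13) → 67.0431
  f16: (p16, p14, p6) → 50.5961
  f17: (p11, p8, p13) → 8.3539
  f18: (p11, p7, p8) → 48.4194
  f19: (p11, p6, p13) → 10.6994
  f20: (p11, p7, p6) → 63.2764
Σ area = 1053.462

Euler: V−E+F = 12−30+20 = 2.

facets=20 area=1053.462


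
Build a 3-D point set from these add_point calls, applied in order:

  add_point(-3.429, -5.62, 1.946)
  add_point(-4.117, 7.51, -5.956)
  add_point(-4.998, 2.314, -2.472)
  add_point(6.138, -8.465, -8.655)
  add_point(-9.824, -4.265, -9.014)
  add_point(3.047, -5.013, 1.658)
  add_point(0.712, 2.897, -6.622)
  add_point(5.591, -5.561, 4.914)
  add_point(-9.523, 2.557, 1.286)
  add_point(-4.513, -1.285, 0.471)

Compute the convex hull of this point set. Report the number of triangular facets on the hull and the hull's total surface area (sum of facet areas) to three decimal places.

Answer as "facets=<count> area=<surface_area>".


Points on the hull: [0, 1, 3, 4, 6, 7, 8] (7 of 10).

Triangle areas on the boundary:
  f1: (p8, p1, p4) → 60.5902
  f2: (p8, p7, p1) → 90.0355
  f3: (p6, p3, p4) → 81.3745
  f4: (p6, p1, p4) → 42.7324
  f5: (p6, p7, p3) → 82.6625
  f6: (p6, p7, p1) → 42.6477
  f7: (p0, p3, p4) → 89.3154
  f8: (p0, p7, p3) → 63.4998
  f9: (p0, p8, p4) → 58.5795
  f10: (p0, p8, p7) → 39.4693
Σ area = 650.907

Check V−E+F: 7 − 15 + 10 = 2.

facets=10 area=650.907


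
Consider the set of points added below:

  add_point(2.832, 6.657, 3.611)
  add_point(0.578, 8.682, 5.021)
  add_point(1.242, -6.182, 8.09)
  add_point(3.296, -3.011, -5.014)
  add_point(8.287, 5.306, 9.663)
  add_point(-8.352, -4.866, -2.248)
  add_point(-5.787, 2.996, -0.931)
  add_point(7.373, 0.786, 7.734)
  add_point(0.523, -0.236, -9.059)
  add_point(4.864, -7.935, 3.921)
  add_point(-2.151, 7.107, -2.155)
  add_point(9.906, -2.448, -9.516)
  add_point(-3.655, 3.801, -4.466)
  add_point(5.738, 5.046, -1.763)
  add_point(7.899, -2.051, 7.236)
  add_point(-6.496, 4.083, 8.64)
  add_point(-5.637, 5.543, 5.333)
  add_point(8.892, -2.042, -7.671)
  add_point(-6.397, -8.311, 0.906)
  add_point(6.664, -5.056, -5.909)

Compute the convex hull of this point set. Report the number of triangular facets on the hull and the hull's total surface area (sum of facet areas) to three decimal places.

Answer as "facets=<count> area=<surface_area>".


facets=28 area=1006.384

Hull vertices (16/20): indices [1, 2, 4, 5, 6, 8, 9, 10, 11, 12, 13, 14, 15, 16, 18, 19].

Area of each hull facet:
  f1: (p15, p4, p1) → 42.6995
  f2: (p18, p11, p5) → 50.0773
  f3: (p18, p15, p5) → 35.8115
  f4: (p14, p4, p11) → 61.8557
  f5: (p14, p9, p11) → 56.8621
  f6: (p8, p11, p5) → 44.3167
  f7: (p8, p12, p5) → 37.3268
  f8: (p10, p8, p11) → 45.1350
  f9: (p10, p8, p12) → 13.2665
  f10: (p19, p9, p11) → 14.9842
  f11: (p19, p18, p11) → 17.4282
  f12: (p19, p18, p9) → 60.5089
  f13: (p2, p14, p9) → 20.4193
  f14: (p2, p18, p9) → 30.8536
  f15: (p2, p18, p15) → 66.7938
  f16: (p2, p15, p4) → 81.1528
  f17: (p2, p14, p4) → 26.3723
  f18: (p13, p10, p11) → 41.3963
  f19: (p13, p10, p1) → 30.1995
  f20: (p13, p4, p11) → 54.6331
  f21: (p13, p4, p1) → 43.3280
  f22: (p6, p10, p12) → 8.9796
  f23: (p6, p12, p5) → 17.2444
  f24: (p16, p6, p10) → 18.9425
  f25: (p16, p15, p1) → 11.7331
  f26: (p16, p10, p1) → 25.4804
  f27: (p16, p15, p5) → 24.1565
  f28: (p16, p6, p5) → 24.4269
Σ area = 1006.384

Check V−E+F: 16 − 42 + 28 = 2.


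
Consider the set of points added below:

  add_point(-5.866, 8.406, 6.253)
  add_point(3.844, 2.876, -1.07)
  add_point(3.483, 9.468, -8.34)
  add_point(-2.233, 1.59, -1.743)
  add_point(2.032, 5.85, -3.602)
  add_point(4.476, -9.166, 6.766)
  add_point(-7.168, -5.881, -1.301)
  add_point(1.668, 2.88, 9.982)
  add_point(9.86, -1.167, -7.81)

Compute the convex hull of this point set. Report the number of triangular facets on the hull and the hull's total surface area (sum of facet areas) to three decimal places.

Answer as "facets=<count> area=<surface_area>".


facets=8 area=851.429

Extreme-point indices: [0, 2, 5, 6, 7, 8] — 6 of 9 on the boundary.

Triangle areas on the boundary:
  f1: (p2, p8, p6) → 113.5691
  f2: (p7, p2, p8) → 116.4649
  f3: (p5, p8, p6) → 120.4108
  f4: (p5, p7, p6) → 89.9876
  f5: (p5, p7, p8) → 110.3477
  f6: (p0, p2, p6) → 134.5206
  f7: (p0, p7, p6) → 78.9387
  f8: (p0, p7, p2) → 87.1902
Σ area = 851.429

Check V−E+F: 6 − 12 + 8 = 2.


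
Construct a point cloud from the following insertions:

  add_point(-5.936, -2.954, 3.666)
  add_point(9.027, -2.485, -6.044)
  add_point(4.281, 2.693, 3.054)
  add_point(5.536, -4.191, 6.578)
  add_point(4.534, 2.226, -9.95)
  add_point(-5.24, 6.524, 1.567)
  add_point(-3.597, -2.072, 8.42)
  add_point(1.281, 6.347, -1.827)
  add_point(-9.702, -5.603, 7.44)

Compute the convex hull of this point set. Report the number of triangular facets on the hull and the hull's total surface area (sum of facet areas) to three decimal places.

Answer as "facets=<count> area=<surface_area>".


facets=12 area=611.164

Hull vertices (8/9): indices [1, 2, 3, 4, 5, 6, 7, 8].

Area of each hull facet:
  f1: (p6, p5, p8) → 38.9840
  f2: (p3, p1, p8) → 95.5969
  f3: (p3, p6, p8) → 24.8454
  f4: (p4, p1, p8) → 87.9996
  f5: (p4, p5, p8) → 107.4643
  f6: (p7, p4, p1) → 36.6966
  f7: (p7, p4, p5) → 25.5299
  f8: (p2, p6, p5) → 49.5817
  f9: (p2, p3, p6) → 36.1298
  f10: (p2, p7, p5) → 24.9181
  f11: (p2, p3, p1) → 44.7724
  f12: (p2, p7, p1) → 38.6450
Σ area = 611.164

Euler characteristic 8−18+12 = 2 ✓


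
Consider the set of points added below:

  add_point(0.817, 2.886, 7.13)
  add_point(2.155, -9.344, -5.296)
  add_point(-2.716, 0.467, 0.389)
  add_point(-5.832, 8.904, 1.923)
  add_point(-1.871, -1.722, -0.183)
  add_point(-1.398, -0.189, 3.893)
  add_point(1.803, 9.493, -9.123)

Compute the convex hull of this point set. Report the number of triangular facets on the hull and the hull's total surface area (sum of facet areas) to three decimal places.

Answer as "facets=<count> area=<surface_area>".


7 of the 7 inputs are extreme points: [0, 1, 2, 3, 4, 5, 6].

Area of each hull facet:
  f1: (p6, p1, p3) → 126.6903
  f2: (p0, p6, p3) → 69.5005
  f3: (p0, p6, p1) → 140.9046
  f4: (p5, p0, p3) → 25.0012
  f5: (p5, p0, p1) → 22.3064
  f6: (p4, p1, p3) → 20.9904
  f7: (p4, p5, p1) → 15.7297
  f8: (p2, p5, p3) → 17.2070
  f9: (p2, p4, p3) → 0.7884
  f10: (p2, p4, p5) → 4.5815
Σ area = 443.700

Euler: V−E+F = 7−15+10 = 2.

facets=10 area=443.700


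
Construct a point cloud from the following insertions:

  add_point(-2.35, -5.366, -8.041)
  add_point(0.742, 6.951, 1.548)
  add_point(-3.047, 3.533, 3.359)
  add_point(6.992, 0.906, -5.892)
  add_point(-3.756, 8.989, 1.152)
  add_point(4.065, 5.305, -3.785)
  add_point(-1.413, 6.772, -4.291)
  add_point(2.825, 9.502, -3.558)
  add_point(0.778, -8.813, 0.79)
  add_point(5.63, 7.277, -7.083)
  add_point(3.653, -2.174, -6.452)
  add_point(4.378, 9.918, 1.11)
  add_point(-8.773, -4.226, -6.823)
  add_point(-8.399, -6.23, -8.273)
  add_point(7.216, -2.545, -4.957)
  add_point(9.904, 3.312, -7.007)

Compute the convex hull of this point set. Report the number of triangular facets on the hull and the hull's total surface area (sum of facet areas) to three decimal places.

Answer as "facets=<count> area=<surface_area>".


facets=20 area=709.364

Points on the hull: [0, 2, 4, 6, 7, 8, 9, 11, 12, 13, 14, 15] (12 of 16).

Triangle areas on the boundary:
  f1: (p2, p8, p12) → 77.6878
  f2: (p2, p8, p11) → 62.3255
  f3: (p9, p11, p15) → 24.1930
  f4: (p0, p9, p15) → 42.9399
  f5: (p4, p2, p12) → 40.8084
  f6: (p4, p2, p11) → 24.2644
  f7: (p14, p0, p15) → 30.3891
  f8: (p14, p0, p8) → 46.3950
  f9: (p14, p11, p15) → 39.8545
  f10: (p14, p8, p11) → 74.4148
  f11: (p13, p0, p9) → 34.8631
  f12: (p13, p8, p12) → 16.2967
  f13: (p13, p0, p8) → 29.1650
  f14: (p6, p4, p12) → 41.3203
  f15: (p6, p13, p12) → 12.3392
  f16: (p6, p13, p9) → 53.5743
  f17: (p7, p9, p11) → 10.5558
  f18: (p7, p4, p11) → 19.1662
  f19: (p7, p6, p9) → 12.6953
  f20: (p7, p6, p4) → 16.1154
Σ area = 709.364

Euler characteristic 12−30+20 = 2 ✓


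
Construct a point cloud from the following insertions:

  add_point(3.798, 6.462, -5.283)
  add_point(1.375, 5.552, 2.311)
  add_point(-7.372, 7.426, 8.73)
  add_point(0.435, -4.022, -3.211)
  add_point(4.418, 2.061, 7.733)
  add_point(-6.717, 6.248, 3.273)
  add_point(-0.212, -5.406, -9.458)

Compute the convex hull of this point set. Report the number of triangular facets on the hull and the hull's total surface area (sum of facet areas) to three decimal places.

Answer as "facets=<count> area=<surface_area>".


facets=10 area=464.653

Extreme-point indices: [0, 1, 2, 3, 4, 5, 6] — 7 of 7 on the boundary.

Area of each hull facet:
  f1: (p0, p6, p4) → 90.7779
  f2: (p5, p6, p2) → 27.8364
  f3: (p5, p0, p2) → 27.2222
  f4: (p5, p0, p6) → 89.4001
  f5: (p3, p4, p2) → 85.3324
  f6: (p3, p6, p2) → 40.4577
  f7: (p3, p6, p4) → 14.5058
  f8: (p1, p4, p2) → 39.2460
  f9: (p1, p0, p2) → 28.0494
  f10: (p1, p0, p4) → 21.8254
Σ area = 464.653

Check V−E+F: 7 − 15 + 10 = 2.


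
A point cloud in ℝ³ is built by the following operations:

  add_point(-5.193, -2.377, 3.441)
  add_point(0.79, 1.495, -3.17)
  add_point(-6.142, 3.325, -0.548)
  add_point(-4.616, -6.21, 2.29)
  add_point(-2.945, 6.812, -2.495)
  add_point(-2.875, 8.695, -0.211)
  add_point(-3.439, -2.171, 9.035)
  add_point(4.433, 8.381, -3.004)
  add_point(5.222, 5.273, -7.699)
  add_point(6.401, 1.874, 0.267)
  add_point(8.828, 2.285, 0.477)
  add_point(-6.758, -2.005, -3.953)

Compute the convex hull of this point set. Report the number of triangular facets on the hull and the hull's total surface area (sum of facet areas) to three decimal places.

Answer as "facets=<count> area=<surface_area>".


facets=16 area=534.475

Hull vertices (10/12): indices [0, 2, 3, 4, 5, 6, 7, 8, 10, 11].

Facet areas (half cross-product norm):
  f1: (p6, p5, p10) → 88.8515
  f2: (p3, p6, p10) → 60.7309
  f3: (p3, p8, p11) → 54.9794
  f4: (p3, p8, p10) → 75.2927
  f5: (p2, p6, p5) → 34.7151
  f6: (p4, p8, p11) → 47.3743
  f7: (p4, p8, p5) → 12.6588
  f8: (p4, p2, p11) → 14.6877
  f9: (p4, p2, p5) → 7.4826
  f10: (p7, p5, p10) → 30.0595
  f11: (p7, p8, p10) → 23.3478
  f12: (p7, p8, p5) → 19.9218
  f13: (p0, p3, p11) → 14.9829
  f14: (p0, p3, p6) → 11.4453
  f15: (p0, p2, p11) → 20.7885
  f16: (p0, p2, p6) → 17.1562
Σ area = 534.475

Euler: V−E+F = 10−24+16 = 2.


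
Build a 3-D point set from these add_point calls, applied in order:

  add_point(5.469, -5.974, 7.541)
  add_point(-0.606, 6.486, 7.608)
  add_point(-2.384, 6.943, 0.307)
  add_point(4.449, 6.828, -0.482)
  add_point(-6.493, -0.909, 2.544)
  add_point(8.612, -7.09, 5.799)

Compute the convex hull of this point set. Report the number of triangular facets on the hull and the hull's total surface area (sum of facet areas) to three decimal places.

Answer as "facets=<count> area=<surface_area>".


6 of the 6 inputs are extreme points: [0, 1, 2, 3, 4, 5].

Per-facet area ½‖(b−a)×(c−a)‖:
  f1: (p3, p5, p4) → 100.8660
  f2: (p1, p3, p5) → 73.5393
  f3: (p2, p3, p4) → 27.9116
  f4: (p2, p1, p4) → 33.8215
  f5: (p2, p1, p3) → 25.6938
  f6: (p0, p5, p4) → 19.6811
  f7: (p0, p1, p4) → 68.7008
  f8: (p0, p1, p5) → 20.1498
Σ area = 370.364

Euler: V−E+F = 6−12+8 = 2.

facets=8 area=370.364


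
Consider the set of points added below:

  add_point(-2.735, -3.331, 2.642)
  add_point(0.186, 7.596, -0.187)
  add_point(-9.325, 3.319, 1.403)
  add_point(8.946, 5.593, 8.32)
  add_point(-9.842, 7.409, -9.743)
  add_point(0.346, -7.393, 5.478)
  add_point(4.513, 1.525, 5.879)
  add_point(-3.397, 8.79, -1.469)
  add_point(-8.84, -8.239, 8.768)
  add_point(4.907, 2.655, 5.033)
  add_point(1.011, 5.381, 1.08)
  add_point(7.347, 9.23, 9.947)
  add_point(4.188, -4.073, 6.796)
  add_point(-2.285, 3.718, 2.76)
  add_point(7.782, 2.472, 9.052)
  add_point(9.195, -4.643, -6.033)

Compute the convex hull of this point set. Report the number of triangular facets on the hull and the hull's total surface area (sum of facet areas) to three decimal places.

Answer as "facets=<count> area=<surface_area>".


facets=18 area=1081.959

Points on the hull: [1, 2, 3, 4, 5, 7, 8, 11, 12, 14, 15] (11 of 16).

Facet areas (half cross-product norm):
  f1: (p8, p15, p4) → 240.0541
  f2: (p1, p15, p4) → 111.6310
  f3: (p1, p11, p15) → 101.6308
  f4: (p2, p8, p4) → 49.3981
  f5: (p2, p11, p8) → 134.6908
  f6: (p5, p8, p15) → 39.3323
  f7: (p5, p12, p15) → 36.1528
  f8: (p5, p12, p8) → 19.3633
  f9: (p3, p11, p15) → 22.4221
  f10: (p14, p11, p8) → 59.0987
  f11: (p14, p12, p8) → 41.1391
  f12: (p14, p3, p11) → 6.0315
  f13: (p14, p12, p15) → 53.2529
  f14: (p14, p3, p15) → 28.1435
  f15: (p7, p1, p4) → 13.7187
  f16: (p7, p1, p11) → 16.9190
  f17: (p7, p2, p4) → 43.9347
  f18: (p7, p2, p11) → 65.0460
Σ area = 1081.959

Euler characteristic 11−27+18 = 2 ✓


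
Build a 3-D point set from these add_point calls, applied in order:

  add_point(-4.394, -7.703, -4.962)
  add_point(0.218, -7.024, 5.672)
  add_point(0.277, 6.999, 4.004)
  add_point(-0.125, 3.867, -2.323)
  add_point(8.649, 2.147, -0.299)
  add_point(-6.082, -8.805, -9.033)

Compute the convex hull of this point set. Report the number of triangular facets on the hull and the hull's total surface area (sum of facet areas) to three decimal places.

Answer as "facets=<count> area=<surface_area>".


facets=8 area=427.587

6 of the 6 inputs are extreme points: [0, 1, 2, 3, 4, 5].

Area of each hull facet:
  f1: (p1, p4, p5) → 110.8039
  f2: (p1, p2, p4) → 68.4131
  f3: (p3, p4, p5) → 67.6759
  f4: (p3, p2, p5) → 35.0298
  f5: (p3, p2, p4) → 31.9463
  f6: (p0, p2, p5) → 26.9216
  f7: (p0, p1, p5) → 4.9081
  f8: (p0, p1, p2) → 81.8883
Σ area = 427.587

Euler: V−E+F = 6−12+8 = 2.


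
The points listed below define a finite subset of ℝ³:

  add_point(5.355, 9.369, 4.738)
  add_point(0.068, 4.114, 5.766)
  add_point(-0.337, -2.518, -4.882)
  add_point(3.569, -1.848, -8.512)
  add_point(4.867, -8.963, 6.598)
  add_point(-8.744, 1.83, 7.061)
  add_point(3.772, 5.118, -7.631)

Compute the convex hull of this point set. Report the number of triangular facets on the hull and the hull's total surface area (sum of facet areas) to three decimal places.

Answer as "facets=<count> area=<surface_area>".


facets=8 area=633.274

Points on the hull: [0, 2, 3, 4, 5, 6] (6 of 7).

Triangle areas on the boundary:
  f1: (p4, p0, p5) → 128.8023
  f2: (p3, p4, p0) → 132.6744
  f3: (p6, p0, p5) → 105.6492
  f4: (p6, p3, p0) → 41.5246
  f5: (p2, p4, p5) → 102.7989
  f6: (p2, p3, p4) → 35.8111
  f7: (p2, p6, p5) → 67.1714
  f8: (p2, p6, p3) → 18.8416
Σ area = 633.274

Euler: V−E+F = 6−12+8 = 2.


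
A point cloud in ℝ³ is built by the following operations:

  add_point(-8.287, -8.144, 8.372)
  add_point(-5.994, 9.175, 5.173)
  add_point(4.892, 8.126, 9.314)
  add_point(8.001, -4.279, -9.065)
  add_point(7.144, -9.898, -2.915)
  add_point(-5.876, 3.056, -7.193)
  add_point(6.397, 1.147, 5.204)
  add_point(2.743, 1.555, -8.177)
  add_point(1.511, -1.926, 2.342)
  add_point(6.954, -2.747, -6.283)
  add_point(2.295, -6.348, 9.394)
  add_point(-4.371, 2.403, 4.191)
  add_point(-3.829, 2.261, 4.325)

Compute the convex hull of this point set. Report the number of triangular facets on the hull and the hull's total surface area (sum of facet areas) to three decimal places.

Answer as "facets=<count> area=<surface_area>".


facets=14 area=1039.476

Points on the hull: [0, 1, 2, 3, 4, 5, 6, 7, 10] (9 of 13).

Triangle areas on the boundary:
  f1: (p5, p1, p0) → 117.9790
  f2: (p4, p10, p0) → 72.0494
  f3: (p4, p5, p0) → 158.3775
  f4: (p4, p5, p3) → 65.5873
  f5: (p2, p1, p0) → 103.7975
  f6: (p2, p10, p0) → 74.6450
  f7: (p7, p5, p1) → 59.6975
  f8: (p7, p2, p1) → 100.5798
  f9: (p7, p5, p3) → 21.3458
  f10: (p7, p2, p3) → 71.2141
  f11: (p6, p4, p3) → 57.1955
  f12: (p6, p2, p3) → 39.3803
  f13: (p6, p4, p10) → 61.1939
  f14: (p6, p2, p10) → 36.4334
Σ area = 1039.476

Euler characteristic 9−21+14 = 2 ✓


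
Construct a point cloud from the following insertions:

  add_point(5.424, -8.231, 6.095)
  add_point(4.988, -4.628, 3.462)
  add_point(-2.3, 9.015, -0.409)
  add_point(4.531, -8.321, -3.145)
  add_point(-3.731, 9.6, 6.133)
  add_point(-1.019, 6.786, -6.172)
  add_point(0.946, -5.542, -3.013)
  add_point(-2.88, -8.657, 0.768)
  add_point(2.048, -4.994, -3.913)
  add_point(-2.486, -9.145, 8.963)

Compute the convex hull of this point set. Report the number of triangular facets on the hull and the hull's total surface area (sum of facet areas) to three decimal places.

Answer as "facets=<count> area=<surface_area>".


facets=16 area=617.421

Points on the hull: [0, 1, 2, 3, 4, 5, 6, 7, 8, 9] (10 of 10).

Triangle areas on the boundary:
  f1: (p9, p0, p4) → 80.0252
  f2: (p3, p9, p0) → 38.0743
  f3: (p1, p0, p4) → 29.3025
  f4: (p1, p3, p0) → 16.8641
  f5: (p1, p3, p5) → 59.8221
  f6: (p7, p9, p4) → 76.3279
  f7: (p7, p3, p9) → 31.1967
  f8: (p2, p1, p4) → 53.4797
  f9: (p2, p1, p5) → 49.5475
  f10: (p2, p7, p4) → 59.5539
  f11: (p2, p7, p5) → 53.5944
  f12: (p8, p3, p5) → 9.6912
  f13: (p8, p7, p3) → 16.2019
  f14: (p6, p7, p5) → 33.8107
  f15: (p6, p8, p5) → 9.0861
  f16: (p6, p8, p7) → 0.8431
Σ area = 617.421

Euler: V−E+F = 10−24+16 = 2.


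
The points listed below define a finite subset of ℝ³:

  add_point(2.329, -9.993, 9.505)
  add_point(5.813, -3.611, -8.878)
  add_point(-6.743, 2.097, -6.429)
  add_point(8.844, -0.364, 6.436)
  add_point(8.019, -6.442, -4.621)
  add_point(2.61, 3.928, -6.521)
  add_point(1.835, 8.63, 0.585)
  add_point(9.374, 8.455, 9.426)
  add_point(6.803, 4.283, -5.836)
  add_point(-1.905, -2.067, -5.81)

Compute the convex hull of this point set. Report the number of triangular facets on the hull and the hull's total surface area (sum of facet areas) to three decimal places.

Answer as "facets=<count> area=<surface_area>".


facets=16 area=846.994

Extreme-point indices: [0, 1, 2, 3, 4, 5, 6, 7, 8, 9] — 10 of 10 on the boundary.

Area of each hull facet:
  f1: (p0, p7, p2) → 201.4835
  f2: (p9, p0, p2) → 47.4412
  f3: (p9, p1, p2) → 17.1901
  f4: (p4, p8, p7) → 86.2872
  f5: (p4, p8, p1) → 23.4371
  f6: (p4, p9, p0) → 84.4486
  f7: (p4, p9, p1) → 23.1463
  f8: (p6, p7, p2) → 40.5659
  f9: (p6, p8, p7) → 52.6955
  f10: (p3, p0, p7) → 39.7057
  f11: (p3, p4, p7) → 39.7572
  f12: (p3, p4, p0) → 74.5281
  f13: (p5, p6, p2) → 40.7719
  f14: (p5, p6, p8) → 18.1645
  f15: (p5, p1, p2) → 39.7857
  f16: (p5, p8, p1) → 17.5856
Σ area = 846.994

Euler: V−E+F = 10−24+16 = 2.


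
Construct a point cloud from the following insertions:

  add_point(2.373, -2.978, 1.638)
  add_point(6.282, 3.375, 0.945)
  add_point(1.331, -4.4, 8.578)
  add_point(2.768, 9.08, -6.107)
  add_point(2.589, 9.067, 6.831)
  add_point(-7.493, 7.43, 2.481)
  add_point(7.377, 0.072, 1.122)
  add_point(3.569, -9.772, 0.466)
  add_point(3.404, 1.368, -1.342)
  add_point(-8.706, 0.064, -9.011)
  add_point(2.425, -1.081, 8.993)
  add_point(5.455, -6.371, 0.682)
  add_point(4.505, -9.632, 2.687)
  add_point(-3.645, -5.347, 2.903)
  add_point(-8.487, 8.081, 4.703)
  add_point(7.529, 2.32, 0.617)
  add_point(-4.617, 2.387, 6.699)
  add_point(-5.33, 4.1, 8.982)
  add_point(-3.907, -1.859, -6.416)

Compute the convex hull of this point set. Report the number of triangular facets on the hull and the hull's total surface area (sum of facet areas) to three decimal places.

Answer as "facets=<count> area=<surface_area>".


Points on the hull: [2, 3, 4, 6, 7, 9, 10, 11, 12, 13, 14, 15, 17, 18] (14 of 19).

Per-facet area ½‖(b−a)×(c−a)‖:
  f1: (p3, p14, p9) → 103.3633
  f2: (p6, p10, p15) → 10.1804
  f3: (p4, p10, p15) → 46.7644
  f4: (p4, p3, p15) → 53.8046
  f5: (p4, p3, p14) → 72.1249
  f6: (p13, p7, p9) → 59.7489
  f7: (p13, p14, p9) → 93.5560
  f8: (p18, p7, p9) → 14.1054
  f9: (p18, p3, p9) → 36.6028
  f10: (p18, p3, p7) → 80.7184
  f11: (p11, p3, p7) → 24.0473
  f12: (p11, p3, p15) → 40.7309
  f13: (p11, p6, p15) → 2.7497
  f14: (p17, p4, p10) → 41.0242
  f15: (p17, p4, p14) → 31.7964
  f16: (p17, p13, p14) → 36.7685
  f17: (p12, p13, p7) → 10.6249
  f18: (p12, p11, p7) → 4.5005
  f19: (p12, p6, p10) → 44.1139
  f20: (p12, p11, p6) → 7.4880
  f21: (p2, p17, p10) → 15.8229
  f22: (p2, p17, p13) → 39.4886
  f23: (p2, p12, p10) → 12.5168
  f24: (p2, p12, p13) → 30.2676
Σ area = 912.909

Check V−E+F: 14 − 36 + 24 = 2.

facets=24 area=912.909


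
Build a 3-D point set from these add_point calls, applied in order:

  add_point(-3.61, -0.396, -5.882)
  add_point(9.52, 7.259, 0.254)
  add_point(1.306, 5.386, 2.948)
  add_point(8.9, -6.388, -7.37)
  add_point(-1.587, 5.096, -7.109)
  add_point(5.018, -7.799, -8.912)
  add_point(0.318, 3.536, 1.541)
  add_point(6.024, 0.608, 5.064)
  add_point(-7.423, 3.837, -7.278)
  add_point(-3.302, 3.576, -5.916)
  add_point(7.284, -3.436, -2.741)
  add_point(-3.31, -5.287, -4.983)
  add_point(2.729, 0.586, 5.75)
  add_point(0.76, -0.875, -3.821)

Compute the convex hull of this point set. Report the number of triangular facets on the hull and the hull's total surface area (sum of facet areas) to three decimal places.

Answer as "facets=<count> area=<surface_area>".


Extreme-point indices: [1, 2, 3, 4, 5, 7, 8, 11, 12] — 9 of 14 on the boundary.

Facet areas (half cross-product norm):
  f1: (p11, p5, p8) → 42.6794
  f2: (p11, p12, p8) → 70.0179
  f3: (p11, p12, p5) → 65.0301
  f4: (p4, p1, p8) → 21.0345
  f5: (p4, p5, p8) → 42.1887
  f6: (p2, p1, p8) → 55.0367
  f7: (p2, p12, p8) → 34.9911
  f8: (p2, p12, p1) → 25.2571
  f9: (p7, p12, p1) → 13.0162
  f10: (p3, p4, p1) → 94.9262
  f11: (p3, p4, p5) → 32.1003
  f12: (p3, p7, p1) → 63.8655
  f13: (p3, p12, p5) → 35.3353
  f14: (p3, p7, p12) → 22.8080
Σ area = 618.287

Euler: V−E+F = 9−21+14 = 2.

facets=14 area=618.287


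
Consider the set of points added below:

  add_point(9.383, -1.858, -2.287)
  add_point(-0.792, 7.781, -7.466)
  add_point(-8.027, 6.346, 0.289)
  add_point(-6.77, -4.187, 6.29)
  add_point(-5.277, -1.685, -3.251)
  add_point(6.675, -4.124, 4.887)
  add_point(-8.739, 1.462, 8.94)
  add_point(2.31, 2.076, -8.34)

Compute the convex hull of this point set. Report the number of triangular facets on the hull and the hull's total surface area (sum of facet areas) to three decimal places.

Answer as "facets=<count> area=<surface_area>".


Hull vertices (8/8): indices [0, 1, 2, 3, 4, 5, 6, 7].

Area of each hull facet:
  f1: (p7, p1, p0) → 26.7255
  f2: (p5, p1, p6) → 143.6580
  f3: (p5, p1, p0) → 57.6315
  f4: (p5, p3, p6) → 41.6326
  f5: (p2, p1, p6) → 35.6459
  f6: (p2, p3, p6) → 32.5430
  f7: (p4, p2, p3) → 45.0058
  f8: (p4, p7, p0) → 49.7611
  f9: (p4, p7, p1) → 32.2023
  f10: (p4, p2, p1) → 45.8422
  f11: (p4, p5, p0) → 56.4637
  f12: (p4, p5, p3) → 65.2996
Σ area = 632.411

Euler: V−E+F = 8−18+12 = 2.

facets=12 area=632.411


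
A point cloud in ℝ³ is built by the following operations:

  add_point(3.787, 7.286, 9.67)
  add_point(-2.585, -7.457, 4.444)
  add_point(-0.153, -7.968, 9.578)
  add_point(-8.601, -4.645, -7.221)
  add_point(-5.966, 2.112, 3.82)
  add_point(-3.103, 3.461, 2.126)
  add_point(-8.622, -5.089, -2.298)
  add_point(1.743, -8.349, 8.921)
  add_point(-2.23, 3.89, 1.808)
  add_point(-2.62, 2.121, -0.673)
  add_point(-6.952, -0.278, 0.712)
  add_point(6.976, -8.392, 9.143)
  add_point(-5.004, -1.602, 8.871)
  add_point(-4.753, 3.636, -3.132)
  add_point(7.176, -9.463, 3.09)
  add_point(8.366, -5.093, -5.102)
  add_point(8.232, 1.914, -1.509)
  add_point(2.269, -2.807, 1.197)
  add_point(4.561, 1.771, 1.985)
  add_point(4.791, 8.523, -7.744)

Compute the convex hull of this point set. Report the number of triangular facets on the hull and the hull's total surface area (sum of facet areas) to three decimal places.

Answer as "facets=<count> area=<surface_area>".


Points on the hull: [0, 1, 2, 3, 4, 6, 7, 10, 11, 12, 13, 14, 15, 16, 19] (15 of 20).

Triangle areas on the boundary:
  f1: (p3, p19, p15) → 117.0334
  f2: (p16, p19, p15) → 36.2667
  f3: (p16, p0, p19) → 63.3015
  f4: (p16, p11, p15) → 56.0868
  f5: (p16, p11, p0) → 91.6582
  f6: (p14, p11, p15) → 17.8634
  f7: (p14, p3, p15) → 80.0543
  f8: (p14, p7, p11) → 16.1067
  f9: (p13, p0, p19) → 90.0777
  f10: (p13, p3, p19) → 50.5839
  f11: (p2, p12, p0) → 49.8785
  f12: (p2, p11, p0) → 55.3193
  f13: (p2, p7, p11) → 2.1541
  f14: (p2, p12, p6) → 49.1754
  f15: (p2, p14, p7) → 3.8165
  f16: (p1, p3, p6) → 15.6065
  f17: (p1, p14, p3) → 62.9735
  f18: (p1, p2, p6) → 8.6043
  f19: (p1, p2, p14) → 27.2626
  f20: (p4, p12, p0) → 38.3800
  f21: (p4, p13, p0) → 43.8699
  f22: (p4, p12, p6) → 30.9468
  f23: (p10, p13, p3) → 26.7577
  f24: (p10, p4, p13) → 11.9450
  f25: (p10, p3, p6) → 13.1823
  f26: (p10, p4, p6) → 4.0529
Σ area = 1062.958

Euler: V−E+F = 15−39+26 = 2.

facets=26 area=1062.958


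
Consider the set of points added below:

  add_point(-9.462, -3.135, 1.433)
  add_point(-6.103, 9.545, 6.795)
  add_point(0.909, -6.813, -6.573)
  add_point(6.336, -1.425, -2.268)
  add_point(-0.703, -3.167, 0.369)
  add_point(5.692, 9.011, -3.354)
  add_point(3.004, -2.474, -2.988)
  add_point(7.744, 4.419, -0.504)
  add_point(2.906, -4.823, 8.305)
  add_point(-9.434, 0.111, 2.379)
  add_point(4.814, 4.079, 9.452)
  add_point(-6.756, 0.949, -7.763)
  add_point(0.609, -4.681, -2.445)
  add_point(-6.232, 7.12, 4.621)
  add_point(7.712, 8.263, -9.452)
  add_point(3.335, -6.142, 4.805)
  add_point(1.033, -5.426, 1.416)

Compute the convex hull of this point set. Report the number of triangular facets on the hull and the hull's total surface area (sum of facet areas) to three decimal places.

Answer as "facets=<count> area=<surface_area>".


facets=20 area=978.823

Points on the hull: [0, 1, 2, 3, 5, 7, 8, 9, 10, 11, 14, 15] (12 of 17).

Facet areas (half cross-product norm):
  f1: (p9, p8, p0) → 24.0798
  f2: (p9, p8, p1) → 78.8885
  f3: (p5, p14, p7) → 18.0400
  f4: (p5, p14, p1) → 26.0926
  f5: (p10, p8, p7) → 47.6208
  f6: (p10, p8, p1) → 55.9716
  f7: (p10, p5, p7) → 27.5275
  f8: (p10, p5, p1) → 81.9731
  f9: (p3, p14, p7) → 30.3244
  f10: (p3, p2, p14) → 51.2912
  f11: (p11, p2, p0) → 56.1109
  f12: (p11, p2, p14) → 85.5499
  f13: (p11, p9, p0) → 17.4622
  f14: (p11, p14, p1) → 135.8039
  f15: (p11, p9, p1) → 55.8159
  f16: (p15, p3, p2) → 39.1583
  f17: (p15, p8, p0) → 25.5194
  f18: (p15, p2, p0) → 71.5333
  f19: (p15, p8, p7) → 23.5217
  f20: (p15, p3, p7) → 26.5378
Σ area = 978.823

Euler characteristic 12−30+20 = 2 ✓
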